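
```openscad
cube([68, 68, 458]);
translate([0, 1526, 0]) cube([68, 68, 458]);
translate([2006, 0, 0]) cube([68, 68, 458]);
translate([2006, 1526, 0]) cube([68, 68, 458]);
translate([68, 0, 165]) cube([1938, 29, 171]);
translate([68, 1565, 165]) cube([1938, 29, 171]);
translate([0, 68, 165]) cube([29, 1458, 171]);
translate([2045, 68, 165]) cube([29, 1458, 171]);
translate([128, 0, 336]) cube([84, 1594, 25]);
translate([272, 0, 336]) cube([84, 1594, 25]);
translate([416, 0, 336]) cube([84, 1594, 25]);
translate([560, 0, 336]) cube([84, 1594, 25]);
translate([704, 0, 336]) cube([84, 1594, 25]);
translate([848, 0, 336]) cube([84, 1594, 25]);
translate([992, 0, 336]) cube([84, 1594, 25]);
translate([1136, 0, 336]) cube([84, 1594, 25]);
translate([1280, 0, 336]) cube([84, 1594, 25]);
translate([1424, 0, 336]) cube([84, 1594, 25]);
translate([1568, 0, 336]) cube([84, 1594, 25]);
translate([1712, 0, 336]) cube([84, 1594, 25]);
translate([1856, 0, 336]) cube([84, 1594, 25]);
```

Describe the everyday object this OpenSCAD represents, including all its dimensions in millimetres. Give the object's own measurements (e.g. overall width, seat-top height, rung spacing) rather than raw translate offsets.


A bed frame 2074 mm long (x) by 1594 mm wide (y). Four 68×68 mm corner posts, 458 mm tall, at the corners of the footprint. Four rails of 29 mm thickness and 171 mm height run between adjacent posts with their undersides at z = 165 mm, their outer faces flush with the outside of the frame (the two x-running rails run between the posts' inner faces; the two y-running rails run between the posts' inner faces). 13 slats, each 84 mm wide (x) and 25 mm thick, lie across the top of the two x-running rails, running the full 1594 mm width of the frame in y; along x they sit between the end posts with a 60 mm gap after the −x posts and between neighbouring slats, leaving 66 mm before the +x posts.


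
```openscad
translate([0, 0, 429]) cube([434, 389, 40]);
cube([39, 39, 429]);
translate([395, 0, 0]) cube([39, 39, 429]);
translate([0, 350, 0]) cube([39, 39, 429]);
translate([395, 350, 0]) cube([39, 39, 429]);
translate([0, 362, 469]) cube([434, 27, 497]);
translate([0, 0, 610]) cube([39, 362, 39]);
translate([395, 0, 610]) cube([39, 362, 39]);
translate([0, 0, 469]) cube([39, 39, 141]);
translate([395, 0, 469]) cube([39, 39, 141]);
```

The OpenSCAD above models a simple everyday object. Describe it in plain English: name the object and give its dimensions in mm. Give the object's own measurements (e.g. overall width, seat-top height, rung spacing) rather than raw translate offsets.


A chair. The seat is a 434×389×40 mm slab with its top at z = 469 mm, on four 39×39 mm corner legs (flush with the seat edges, standing on z = 0). A flat backrest 27 mm thick, 497 mm tall, spans the full seat width and rises from the seat top along its +y edge, rear face flush with the rear of the seat. Two armrests of 39×39 mm section run along each side from the seat's front edge to the front of the backrest, top faces 180 mm above the seat top and outer faces flush with the seat's x-edges; a 39×39 mm post under the front of each armrest stands on the seat at the front corner.


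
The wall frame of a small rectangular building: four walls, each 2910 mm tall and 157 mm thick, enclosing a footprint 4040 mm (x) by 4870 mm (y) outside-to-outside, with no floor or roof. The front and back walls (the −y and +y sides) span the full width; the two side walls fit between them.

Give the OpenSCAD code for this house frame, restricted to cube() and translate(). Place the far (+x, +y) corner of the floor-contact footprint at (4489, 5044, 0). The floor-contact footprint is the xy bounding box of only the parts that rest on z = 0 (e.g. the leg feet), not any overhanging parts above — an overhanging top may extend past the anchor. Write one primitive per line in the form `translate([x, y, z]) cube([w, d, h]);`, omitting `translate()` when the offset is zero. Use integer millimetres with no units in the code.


translate([449, 174, 0]) cube([4040, 157, 2910]);
translate([449, 4887, 0]) cube([4040, 157, 2910]);
translate([449, 331, 0]) cube([157, 4556, 2910]);
translate([4332, 331, 0]) cube([157, 4556, 2910]);


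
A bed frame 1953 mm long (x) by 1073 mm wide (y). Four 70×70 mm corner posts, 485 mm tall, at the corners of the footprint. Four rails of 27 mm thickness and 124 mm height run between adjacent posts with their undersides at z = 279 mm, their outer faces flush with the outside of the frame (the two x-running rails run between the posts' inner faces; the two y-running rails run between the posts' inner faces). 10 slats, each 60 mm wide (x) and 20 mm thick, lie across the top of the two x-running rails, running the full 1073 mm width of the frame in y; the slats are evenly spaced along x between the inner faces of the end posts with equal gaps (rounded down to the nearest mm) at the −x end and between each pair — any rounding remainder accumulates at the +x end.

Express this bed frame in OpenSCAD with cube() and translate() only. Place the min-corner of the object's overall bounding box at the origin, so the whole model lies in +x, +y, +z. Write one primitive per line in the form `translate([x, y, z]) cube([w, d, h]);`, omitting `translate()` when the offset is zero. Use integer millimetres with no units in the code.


// slat z = rail_z + rail_h = 279 + 124 = 403
// slat gap = ⌊(1813 − 10·60) / 11⌋ = 110
cube([70, 70, 485]);
translate([0, 1003, 0]) cube([70, 70, 485]);
translate([1883, 0, 0]) cube([70, 70, 485]);
translate([1883, 1003, 0]) cube([70, 70, 485]);
translate([70, 0, 279]) cube([1813, 27, 124]);
translate([70, 1046, 279]) cube([1813, 27, 124]);
translate([0, 70, 279]) cube([27, 933, 124]);
translate([1926, 70, 279]) cube([27, 933, 124]);
translate([180, 0, 403]) cube([60, 1073, 20]);
translate([350, 0, 403]) cube([60, 1073, 20]);
translate([520, 0, 403]) cube([60, 1073, 20]);
translate([690, 0, 403]) cube([60, 1073, 20]);
translate([860, 0, 403]) cube([60, 1073, 20]);
translate([1030, 0, 403]) cube([60, 1073, 20]);
translate([1200, 0, 403]) cube([60, 1073, 20]);
translate([1370, 0, 403]) cube([60, 1073, 20]);
translate([1540, 0, 403]) cube([60, 1073, 20]);
translate([1710, 0, 403]) cube([60, 1073, 20]);


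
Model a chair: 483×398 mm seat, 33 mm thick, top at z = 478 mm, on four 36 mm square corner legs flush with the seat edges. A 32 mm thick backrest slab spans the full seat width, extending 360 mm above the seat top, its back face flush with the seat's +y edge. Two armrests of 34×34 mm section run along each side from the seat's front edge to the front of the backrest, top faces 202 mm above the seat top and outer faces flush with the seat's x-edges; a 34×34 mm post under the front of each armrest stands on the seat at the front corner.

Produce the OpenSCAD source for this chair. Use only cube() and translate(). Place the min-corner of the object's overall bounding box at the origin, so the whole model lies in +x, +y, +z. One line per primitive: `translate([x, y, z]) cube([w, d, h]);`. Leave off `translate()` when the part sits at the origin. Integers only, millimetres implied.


// leg_h = 478 - 33 = 445
// arm post h = 202 - 34 = 168
translate([0, 0, 445]) cube([483, 398, 33]);
cube([36, 36, 445]);
translate([447, 0, 0]) cube([36, 36, 445]);
translate([0, 362, 0]) cube([36, 36, 445]);
translate([447, 362, 0]) cube([36, 36, 445]);
translate([0, 366, 478]) cube([483, 32, 360]);
translate([0, 0, 646]) cube([34, 366, 34]);
translate([449, 0, 646]) cube([34, 366, 34]);
translate([0, 0, 478]) cube([34, 34, 168]);
translate([449, 0, 478]) cube([34, 34, 168]);


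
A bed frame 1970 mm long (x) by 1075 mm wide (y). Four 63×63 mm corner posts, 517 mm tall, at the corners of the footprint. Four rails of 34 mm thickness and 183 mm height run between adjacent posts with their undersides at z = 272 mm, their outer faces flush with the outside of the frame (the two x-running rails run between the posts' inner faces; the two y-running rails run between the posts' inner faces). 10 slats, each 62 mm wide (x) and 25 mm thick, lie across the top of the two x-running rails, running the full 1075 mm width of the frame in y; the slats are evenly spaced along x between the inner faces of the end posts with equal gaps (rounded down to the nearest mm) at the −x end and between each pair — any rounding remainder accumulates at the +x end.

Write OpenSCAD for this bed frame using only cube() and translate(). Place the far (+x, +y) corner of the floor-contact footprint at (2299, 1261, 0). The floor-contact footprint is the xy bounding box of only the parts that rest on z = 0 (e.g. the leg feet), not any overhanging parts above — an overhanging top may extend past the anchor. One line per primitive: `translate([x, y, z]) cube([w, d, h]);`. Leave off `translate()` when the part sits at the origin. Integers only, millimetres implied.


translate([329, 186, 0]) cube([63, 63, 517]);
translate([329, 1198, 0]) cube([63, 63, 517]);
translate([2236, 186, 0]) cube([63, 63, 517]);
translate([2236, 1198, 0]) cube([63, 63, 517]);
translate([392, 186, 272]) cube([1844, 34, 183]);
translate([392, 1227, 272]) cube([1844, 34, 183]);
translate([329, 249, 272]) cube([34, 949, 183]);
translate([2265, 249, 272]) cube([34, 949, 183]);
translate([503, 186, 455]) cube([62, 1075, 25]);
translate([676, 186, 455]) cube([62, 1075, 25]);
translate([849, 186, 455]) cube([62, 1075, 25]);
translate([1022, 186, 455]) cube([62, 1075, 25]);
translate([1195, 186, 455]) cube([62, 1075, 25]);
translate([1368, 186, 455]) cube([62, 1075, 25]);
translate([1541, 186, 455]) cube([62, 1075, 25]);
translate([1714, 186, 455]) cube([62, 1075, 25]);
translate([1887, 186, 455]) cube([62, 1075, 25]);
translate([2060, 186, 455]) cube([62, 1075, 25]);


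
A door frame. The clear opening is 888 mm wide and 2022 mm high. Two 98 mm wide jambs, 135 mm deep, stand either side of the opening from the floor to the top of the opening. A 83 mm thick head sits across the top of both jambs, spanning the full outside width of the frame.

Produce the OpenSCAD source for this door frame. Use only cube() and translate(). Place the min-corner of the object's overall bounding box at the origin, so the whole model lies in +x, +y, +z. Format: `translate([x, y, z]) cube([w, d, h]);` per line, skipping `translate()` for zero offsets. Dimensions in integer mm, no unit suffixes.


cube([98, 135, 2022]);
translate([986, 0, 0]) cube([98, 135, 2022]);
translate([0, 0, 2022]) cube([1084, 135, 83]);


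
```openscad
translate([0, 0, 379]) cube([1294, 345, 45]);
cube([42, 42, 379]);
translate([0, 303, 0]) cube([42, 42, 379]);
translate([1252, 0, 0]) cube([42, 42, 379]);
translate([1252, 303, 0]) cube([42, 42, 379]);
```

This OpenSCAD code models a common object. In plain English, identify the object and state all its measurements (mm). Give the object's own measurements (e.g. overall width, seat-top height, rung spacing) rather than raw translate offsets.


A bench: a 1294×345 mm seat slab, 45 mm thick, top at z = 424 mm, on four 42×42 mm square legs flush with the seat corners and standing on z = 0.


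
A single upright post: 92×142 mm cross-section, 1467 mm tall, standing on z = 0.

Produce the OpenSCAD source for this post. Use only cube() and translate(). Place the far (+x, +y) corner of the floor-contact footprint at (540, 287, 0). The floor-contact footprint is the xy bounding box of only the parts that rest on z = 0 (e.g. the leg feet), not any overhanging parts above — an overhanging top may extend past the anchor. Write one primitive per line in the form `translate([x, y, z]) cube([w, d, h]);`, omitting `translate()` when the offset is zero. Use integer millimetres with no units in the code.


translate([448, 145, 0]) cube([92, 142, 1467]);


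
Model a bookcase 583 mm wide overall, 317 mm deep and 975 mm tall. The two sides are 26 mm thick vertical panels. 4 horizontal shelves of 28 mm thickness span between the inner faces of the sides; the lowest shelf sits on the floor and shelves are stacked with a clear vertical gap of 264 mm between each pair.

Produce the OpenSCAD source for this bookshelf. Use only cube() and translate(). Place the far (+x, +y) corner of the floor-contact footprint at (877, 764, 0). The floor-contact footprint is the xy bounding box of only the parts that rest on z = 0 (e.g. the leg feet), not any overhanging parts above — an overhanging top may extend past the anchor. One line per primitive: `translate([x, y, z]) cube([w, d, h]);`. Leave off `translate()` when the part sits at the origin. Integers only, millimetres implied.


translate([294, 447, 0]) cube([26, 317, 975]);
translate([851, 447, 0]) cube([26, 317, 975]);
translate([320, 447, 0]) cube([531, 317, 28]);
translate([320, 447, 292]) cube([531, 317, 28]);
translate([320, 447, 584]) cube([531, 317, 28]);
translate([320, 447, 876]) cube([531, 317, 28]);


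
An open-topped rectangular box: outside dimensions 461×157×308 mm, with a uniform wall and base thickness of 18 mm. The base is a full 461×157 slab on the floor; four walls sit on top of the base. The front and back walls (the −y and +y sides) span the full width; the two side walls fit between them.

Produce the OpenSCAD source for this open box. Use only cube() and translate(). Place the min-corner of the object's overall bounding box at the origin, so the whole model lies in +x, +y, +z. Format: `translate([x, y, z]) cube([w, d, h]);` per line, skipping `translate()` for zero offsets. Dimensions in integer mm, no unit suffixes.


cube([461, 157, 18]);
translate([0, 0, 18]) cube([461, 18, 290]);
translate([0, 139, 18]) cube([461, 18, 290]);
translate([0, 18, 18]) cube([18, 121, 290]);
translate([443, 18, 18]) cube([18, 121, 290]);


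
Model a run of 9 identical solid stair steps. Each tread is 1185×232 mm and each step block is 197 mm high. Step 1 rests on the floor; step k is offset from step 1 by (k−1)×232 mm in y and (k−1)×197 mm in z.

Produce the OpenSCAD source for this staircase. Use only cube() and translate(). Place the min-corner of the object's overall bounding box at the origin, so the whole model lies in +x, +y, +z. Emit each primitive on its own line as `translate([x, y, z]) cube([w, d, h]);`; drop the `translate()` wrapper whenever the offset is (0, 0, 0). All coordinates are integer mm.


cube([1185, 232, 197]);
translate([0, 232, 197]) cube([1185, 232, 197]);
translate([0, 464, 394]) cube([1185, 232, 197]);
translate([0, 696, 591]) cube([1185, 232, 197]);
translate([0, 928, 788]) cube([1185, 232, 197]);
translate([0, 1160, 985]) cube([1185, 232, 197]);
translate([0, 1392, 1182]) cube([1185, 232, 197]);
translate([0, 1624, 1379]) cube([1185, 232, 197]);
translate([0, 1856, 1576]) cube([1185, 232, 197]);


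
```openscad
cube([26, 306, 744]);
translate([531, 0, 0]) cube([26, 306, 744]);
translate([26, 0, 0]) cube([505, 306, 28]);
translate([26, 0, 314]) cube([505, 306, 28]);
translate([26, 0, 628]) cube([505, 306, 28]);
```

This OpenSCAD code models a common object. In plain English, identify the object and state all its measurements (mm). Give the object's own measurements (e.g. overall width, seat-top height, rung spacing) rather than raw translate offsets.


An open bookshelf. Two side panels, each 26 mm thick, 306 mm deep and 744 mm tall, stand 557 mm apart (outside-to-outside). Between them sit 3 shelves, each 28 mm thick and 306 mm deep, spanning the full gap between the sides. The bottom shelf rests on the floor (its underside at z = 0) and the clear gap between one shelf's top and the next shelf's underside is 286 mm.


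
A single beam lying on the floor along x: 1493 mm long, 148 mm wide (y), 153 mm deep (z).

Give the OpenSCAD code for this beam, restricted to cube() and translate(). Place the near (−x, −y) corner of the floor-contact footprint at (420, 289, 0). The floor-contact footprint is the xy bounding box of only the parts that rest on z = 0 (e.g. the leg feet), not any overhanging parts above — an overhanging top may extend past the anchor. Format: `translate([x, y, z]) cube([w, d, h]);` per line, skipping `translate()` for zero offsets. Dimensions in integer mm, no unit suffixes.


translate([420, 289, 0]) cube([1493, 148, 153]);


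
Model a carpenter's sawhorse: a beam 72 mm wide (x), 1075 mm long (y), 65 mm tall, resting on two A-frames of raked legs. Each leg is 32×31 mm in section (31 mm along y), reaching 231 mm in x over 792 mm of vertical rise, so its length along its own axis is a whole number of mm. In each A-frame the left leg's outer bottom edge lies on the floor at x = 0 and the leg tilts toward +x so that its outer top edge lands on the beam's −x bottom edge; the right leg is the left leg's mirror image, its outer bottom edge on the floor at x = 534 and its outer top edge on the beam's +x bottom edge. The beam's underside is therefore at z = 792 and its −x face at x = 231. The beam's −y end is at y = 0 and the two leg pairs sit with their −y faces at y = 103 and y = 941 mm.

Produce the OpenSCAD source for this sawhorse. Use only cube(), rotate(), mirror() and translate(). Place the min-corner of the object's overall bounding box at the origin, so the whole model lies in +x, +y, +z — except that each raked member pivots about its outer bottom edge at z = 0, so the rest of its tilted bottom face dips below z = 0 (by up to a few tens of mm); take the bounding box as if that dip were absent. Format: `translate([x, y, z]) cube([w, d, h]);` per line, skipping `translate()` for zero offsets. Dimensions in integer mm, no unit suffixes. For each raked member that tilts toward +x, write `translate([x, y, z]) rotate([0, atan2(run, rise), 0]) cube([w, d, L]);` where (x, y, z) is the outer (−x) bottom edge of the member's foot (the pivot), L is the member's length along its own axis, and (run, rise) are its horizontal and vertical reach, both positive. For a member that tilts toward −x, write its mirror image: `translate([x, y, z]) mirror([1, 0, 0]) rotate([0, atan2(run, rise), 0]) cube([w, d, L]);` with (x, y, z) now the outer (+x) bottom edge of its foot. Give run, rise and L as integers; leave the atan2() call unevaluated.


translate([231, 0, 792]) cube([72, 1075, 65]);
translate([0, 103, 0]) rotate([0, atan2(231, 792), 0]) cube([32, 31, 825]);
translate([534, 103, 0]) mirror([1, 0, 0]) rotate([0, atan2(231, 792), 0]) cube([32, 31, 825]);
translate([0, 941, 0]) rotate([0, atan2(231, 792), 0]) cube([32, 31, 825]);
translate([534, 941, 0]) mirror([1, 0, 0]) rotate([0, atan2(231, 792), 0]) cube([32, 31, 825]);


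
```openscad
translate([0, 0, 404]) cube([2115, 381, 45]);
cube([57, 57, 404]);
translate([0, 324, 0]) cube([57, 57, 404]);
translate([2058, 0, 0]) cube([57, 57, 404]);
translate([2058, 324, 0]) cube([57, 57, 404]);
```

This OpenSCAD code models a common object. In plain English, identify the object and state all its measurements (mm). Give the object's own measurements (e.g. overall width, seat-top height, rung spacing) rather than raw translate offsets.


A bench: a 2115×381 mm seat slab, 45 mm thick, top at z = 449 mm, on four 57×57 mm square legs flush with the seat corners and standing on z = 0.


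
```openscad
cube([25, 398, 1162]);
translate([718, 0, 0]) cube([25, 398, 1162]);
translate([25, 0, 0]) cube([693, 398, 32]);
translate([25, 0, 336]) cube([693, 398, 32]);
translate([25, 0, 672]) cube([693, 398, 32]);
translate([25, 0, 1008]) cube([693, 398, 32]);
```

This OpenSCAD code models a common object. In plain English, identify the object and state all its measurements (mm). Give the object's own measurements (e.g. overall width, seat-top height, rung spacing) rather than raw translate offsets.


An open bookshelf. Two side panels, each 25 mm thick, 398 mm deep and 1162 mm tall, stand 743 mm apart (outside-to-outside). Between them sit 4 shelves, each 32 mm thick and 398 mm deep, spanning the full gap between the sides. The bottom shelf rests on the floor (its underside at z = 0) and the clear gap between one shelf's top and the next shelf's underside is 304 mm.


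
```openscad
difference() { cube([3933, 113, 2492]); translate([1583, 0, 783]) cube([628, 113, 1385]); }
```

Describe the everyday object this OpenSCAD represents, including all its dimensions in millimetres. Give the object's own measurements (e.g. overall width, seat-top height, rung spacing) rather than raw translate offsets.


A wall 3933 mm long (x), 113 mm thick (y), 2492 mm tall, with a rectangular window opening cut through it. The opening is 628 mm wide and 1385 mm tall; its sill is at z = 783 mm and its near (−x) edge is 1583 mm from the wall's −x end. The opening passes through the full wall thickness.


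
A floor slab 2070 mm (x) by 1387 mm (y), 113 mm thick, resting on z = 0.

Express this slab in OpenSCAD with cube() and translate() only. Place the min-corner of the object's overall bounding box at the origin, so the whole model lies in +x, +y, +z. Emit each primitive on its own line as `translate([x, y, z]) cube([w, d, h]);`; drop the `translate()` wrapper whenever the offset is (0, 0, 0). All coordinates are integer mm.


cube([2070, 1387, 113]);


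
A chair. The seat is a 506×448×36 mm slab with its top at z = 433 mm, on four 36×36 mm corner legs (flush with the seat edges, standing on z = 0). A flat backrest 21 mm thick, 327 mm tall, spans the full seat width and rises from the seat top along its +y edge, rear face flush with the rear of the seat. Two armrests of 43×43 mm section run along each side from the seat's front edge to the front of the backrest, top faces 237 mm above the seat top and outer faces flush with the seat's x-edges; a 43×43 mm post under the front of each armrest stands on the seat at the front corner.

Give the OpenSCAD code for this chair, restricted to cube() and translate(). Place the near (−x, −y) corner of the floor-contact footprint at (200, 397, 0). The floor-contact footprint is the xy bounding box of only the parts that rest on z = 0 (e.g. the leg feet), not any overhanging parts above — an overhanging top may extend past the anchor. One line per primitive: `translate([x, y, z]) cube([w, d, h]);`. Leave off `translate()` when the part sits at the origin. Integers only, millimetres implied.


translate([200, 397, 397]) cube([506, 448, 36]);
translate([200, 397, 0]) cube([36, 36, 397]);
translate([670, 397, 0]) cube([36, 36, 397]);
translate([200, 809, 0]) cube([36, 36, 397]);
translate([670, 809, 0]) cube([36, 36, 397]);
translate([200, 824, 433]) cube([506, 21, 327]);
translate([200, 397, 627]) cube([43, 427, 43]);
translate([663, 397, 627]) cube([43, 427, 43]);
translate([200, 397, 433]) cube([43, 43, 194]);
translate([663, 397, 433]) cube([43, 43, 194]);


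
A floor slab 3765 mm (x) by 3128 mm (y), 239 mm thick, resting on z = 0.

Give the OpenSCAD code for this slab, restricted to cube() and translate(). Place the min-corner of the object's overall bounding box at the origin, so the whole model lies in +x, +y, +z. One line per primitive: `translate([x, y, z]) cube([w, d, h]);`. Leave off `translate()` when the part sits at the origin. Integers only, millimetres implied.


cube([3765, 3128, 239]);


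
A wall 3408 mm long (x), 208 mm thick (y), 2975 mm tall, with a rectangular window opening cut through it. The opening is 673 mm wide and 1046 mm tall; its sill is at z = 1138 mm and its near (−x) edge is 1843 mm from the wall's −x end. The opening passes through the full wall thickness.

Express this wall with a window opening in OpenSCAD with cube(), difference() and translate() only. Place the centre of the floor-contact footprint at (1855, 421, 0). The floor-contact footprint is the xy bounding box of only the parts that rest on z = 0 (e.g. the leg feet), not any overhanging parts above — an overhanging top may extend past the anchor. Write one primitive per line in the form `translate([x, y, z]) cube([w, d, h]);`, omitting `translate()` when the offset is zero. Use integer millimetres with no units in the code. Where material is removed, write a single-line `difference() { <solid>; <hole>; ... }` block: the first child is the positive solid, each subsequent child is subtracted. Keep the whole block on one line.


difference() { translate([151, 317, 0]) cube([3408, 208, 2975]); translate([1994, 317, 1138]) cube([673, 208, 1046]); }


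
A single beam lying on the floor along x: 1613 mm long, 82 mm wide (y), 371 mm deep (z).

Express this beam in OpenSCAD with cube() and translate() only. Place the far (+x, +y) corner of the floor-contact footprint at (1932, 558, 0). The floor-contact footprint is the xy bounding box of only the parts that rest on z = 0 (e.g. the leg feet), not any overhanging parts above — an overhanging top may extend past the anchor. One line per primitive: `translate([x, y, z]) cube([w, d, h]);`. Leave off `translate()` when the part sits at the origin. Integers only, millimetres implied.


translate([319, 476, 0]) cube([1613, 82, 371]);


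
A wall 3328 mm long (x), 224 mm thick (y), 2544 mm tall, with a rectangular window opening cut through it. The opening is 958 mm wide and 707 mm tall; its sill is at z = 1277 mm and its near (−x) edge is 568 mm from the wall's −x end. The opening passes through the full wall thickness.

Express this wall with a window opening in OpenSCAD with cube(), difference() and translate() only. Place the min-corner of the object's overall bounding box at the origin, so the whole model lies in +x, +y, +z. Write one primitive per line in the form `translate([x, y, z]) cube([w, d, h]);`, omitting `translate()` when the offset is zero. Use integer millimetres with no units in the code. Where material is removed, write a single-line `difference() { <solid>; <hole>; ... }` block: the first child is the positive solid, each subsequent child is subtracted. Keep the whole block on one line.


difference() { cube([3328, 224, 2544]); translate([568, 0, 1277]) cube([958, 224, 707]); }


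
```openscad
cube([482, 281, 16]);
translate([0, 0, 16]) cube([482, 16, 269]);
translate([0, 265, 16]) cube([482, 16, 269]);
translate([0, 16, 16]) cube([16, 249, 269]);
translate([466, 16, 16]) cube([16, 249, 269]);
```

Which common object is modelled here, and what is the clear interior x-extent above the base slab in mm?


An open box. The internal width is 450 mm.

A 482×281 base slab with four walls standing on it — an open box. The base is 482 mm wide and the walls are 16 mm thick, so the internal width is 482 − 2 × 16 = 450 mm.


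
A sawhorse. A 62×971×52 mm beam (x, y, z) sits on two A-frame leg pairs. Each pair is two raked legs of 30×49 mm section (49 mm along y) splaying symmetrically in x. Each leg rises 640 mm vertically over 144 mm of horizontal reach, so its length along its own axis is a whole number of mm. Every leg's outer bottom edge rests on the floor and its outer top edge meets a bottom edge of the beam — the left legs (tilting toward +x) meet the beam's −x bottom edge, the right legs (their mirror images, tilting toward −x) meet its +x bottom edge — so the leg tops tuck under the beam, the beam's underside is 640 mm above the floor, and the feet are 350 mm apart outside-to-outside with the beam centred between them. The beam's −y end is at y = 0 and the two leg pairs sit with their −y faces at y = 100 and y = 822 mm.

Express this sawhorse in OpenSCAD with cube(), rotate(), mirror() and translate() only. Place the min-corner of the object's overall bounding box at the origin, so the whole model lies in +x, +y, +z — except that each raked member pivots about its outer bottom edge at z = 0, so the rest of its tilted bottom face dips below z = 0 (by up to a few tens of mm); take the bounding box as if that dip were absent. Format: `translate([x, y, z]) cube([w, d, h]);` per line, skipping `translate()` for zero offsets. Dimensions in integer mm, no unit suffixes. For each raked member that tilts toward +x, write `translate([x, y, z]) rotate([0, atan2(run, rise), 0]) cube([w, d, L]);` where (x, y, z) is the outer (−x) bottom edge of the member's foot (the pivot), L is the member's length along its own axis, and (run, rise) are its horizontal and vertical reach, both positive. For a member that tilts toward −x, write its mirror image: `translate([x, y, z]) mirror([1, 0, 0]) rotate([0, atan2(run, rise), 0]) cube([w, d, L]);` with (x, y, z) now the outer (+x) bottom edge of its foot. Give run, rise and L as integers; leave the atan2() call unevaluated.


translate([144, 0, 640]) cube([62, 971, 52]);
translate([0, 100, 0]) rotate([0, atan2(144, 640), 0]) cube([30, 49, 656]);
translate([350, 100, 0]) mirror([1, 0, 0]) rotate([0, atan2(144, 640), 0]) cube([30, 49, 656]);
translate([0, 822, 0]) rotate([0, atan2(144, 640), 0]) cube([30, 49, 656]);
translate([350, 822, 0]) mirror([1, 0, 0]) rotate([0, atan2(144, 640), 0]) cube([30, 49, 656]);


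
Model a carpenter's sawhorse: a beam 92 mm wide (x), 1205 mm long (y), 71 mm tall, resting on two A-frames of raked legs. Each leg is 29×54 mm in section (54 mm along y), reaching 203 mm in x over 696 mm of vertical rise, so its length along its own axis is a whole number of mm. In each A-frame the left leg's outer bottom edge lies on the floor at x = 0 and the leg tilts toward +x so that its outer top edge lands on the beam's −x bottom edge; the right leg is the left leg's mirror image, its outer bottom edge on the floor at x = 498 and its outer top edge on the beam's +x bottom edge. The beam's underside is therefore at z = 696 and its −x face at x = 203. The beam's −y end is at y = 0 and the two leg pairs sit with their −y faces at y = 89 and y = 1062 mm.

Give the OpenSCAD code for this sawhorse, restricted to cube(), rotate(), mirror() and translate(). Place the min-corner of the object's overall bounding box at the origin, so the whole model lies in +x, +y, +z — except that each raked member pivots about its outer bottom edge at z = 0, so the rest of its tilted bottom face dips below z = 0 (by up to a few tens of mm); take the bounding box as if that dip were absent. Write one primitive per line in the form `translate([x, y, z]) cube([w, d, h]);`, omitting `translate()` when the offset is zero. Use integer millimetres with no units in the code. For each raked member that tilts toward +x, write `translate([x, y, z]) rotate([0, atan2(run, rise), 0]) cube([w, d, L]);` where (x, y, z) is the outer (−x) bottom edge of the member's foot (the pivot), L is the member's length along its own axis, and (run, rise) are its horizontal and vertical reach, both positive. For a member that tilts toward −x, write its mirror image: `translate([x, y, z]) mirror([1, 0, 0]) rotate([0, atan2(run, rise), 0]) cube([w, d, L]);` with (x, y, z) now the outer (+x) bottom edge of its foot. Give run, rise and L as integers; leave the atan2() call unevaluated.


translate([203, 0, 696]) cube([92, 1205, 71]);
translate([0, 89, 0]) rotate([0, atan2(203, 696), 0]) cube([29, 54, 725]);
translate([498, 89, 0]) mirror([1, 0, 0]) rotate([0, atan2(203, 696), 0]) cube([29, 54, 725]);
translate([0, 1062, 0]) rotate([0, atan2(203, 696), 0]) cube([29, 54, 725]);
translate([498, 1062, 0]) mirror([1, 0, 0]) rotate([0, atan2(203, 696), 0]) cube([29, 54, 725]);


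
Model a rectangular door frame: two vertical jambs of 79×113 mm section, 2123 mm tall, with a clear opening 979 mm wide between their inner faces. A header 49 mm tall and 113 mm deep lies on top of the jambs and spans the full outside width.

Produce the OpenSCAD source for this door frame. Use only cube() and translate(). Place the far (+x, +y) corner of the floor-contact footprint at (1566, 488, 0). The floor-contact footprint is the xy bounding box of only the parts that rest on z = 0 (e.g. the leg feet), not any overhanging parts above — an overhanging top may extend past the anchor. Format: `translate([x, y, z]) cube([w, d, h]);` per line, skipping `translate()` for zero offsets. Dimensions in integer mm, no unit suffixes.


translate([429, 375, 0]) cube([79, 113, 2123]);
translate([1487, 375, 0]) cube([79, 113, 2123]);
translate([429, 375, 2123]) cube([1137, 113, 49]);


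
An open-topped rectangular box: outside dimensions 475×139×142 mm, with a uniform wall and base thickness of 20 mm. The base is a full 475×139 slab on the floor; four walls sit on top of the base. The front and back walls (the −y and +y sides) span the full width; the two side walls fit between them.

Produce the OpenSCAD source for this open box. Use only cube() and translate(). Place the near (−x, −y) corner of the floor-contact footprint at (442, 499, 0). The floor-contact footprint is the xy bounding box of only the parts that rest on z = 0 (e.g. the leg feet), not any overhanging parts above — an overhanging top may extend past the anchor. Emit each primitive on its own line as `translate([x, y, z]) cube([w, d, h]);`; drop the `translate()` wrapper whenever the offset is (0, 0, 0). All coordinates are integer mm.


translate([442, 499, 0]) cube([475, 139, 20]);
translate([442, 499, 20]) cube([475, 20, 122]);
translate([442, 618, 20]) cube([475, 20, 122]);
translate([442, 519, 20]) cube([20, 99, 122]);
translate([897, 519, 20]) cube([20, 99, 122]);


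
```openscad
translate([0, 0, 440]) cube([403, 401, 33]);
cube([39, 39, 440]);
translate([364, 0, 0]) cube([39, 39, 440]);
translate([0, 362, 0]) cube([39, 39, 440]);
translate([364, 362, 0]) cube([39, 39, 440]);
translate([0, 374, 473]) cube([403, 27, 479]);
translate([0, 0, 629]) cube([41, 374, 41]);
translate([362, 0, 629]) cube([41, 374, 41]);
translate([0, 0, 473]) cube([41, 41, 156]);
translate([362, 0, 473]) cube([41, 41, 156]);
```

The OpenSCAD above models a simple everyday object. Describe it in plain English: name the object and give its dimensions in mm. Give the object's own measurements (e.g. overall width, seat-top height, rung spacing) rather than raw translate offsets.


A chair. The seat is a 403×401×33 mm slab with its top at z = 473 mm, on four 39×39 mm corner legs (flush with the seat edges, standing on z = 0). A flat backrest 27 mm thick, 479 mm tall, spans the full seat width and rises from the seat top along its +y edge, rear face flush with the rear of the seat. Two armrests of 41×41 mm section run along each side from the seat's front edge to the front of the backrest, top faces 197 mm above the seat top and outer faces flush with the seat's x-edges; a 41×41 mm post under the front of each armrest stands on the seat at the front corner.


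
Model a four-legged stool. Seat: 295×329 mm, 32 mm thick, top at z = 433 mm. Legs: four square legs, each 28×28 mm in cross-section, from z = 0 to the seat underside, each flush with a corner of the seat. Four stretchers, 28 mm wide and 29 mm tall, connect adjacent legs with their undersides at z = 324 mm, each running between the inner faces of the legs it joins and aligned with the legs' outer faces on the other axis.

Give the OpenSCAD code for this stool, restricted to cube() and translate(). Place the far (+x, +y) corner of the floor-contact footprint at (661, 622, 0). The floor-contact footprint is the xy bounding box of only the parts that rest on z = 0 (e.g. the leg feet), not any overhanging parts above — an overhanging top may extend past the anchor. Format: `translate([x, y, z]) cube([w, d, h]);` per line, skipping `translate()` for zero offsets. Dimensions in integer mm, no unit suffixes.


translate([366, 293, 401]) cube([295, 329, 32]);
translate([366, 293, 0]) cube([28, 28, 401]);
translate([633, 293, 0]) cube([28, 28, 401]);
translate([366, 594, 0]) cube([28, 28, 401]);
translate([633, 594, 0]) cube([28, 28, 401]);
translate([394, 293, 324]) cube([239, 28, 29]);
translate([394, 594, 324]) cube([239, 28, 29]);
translate([366, 321, 324]) cube([28, 273, 29]);
translate([633, 321, 324]) cube([28, 273, 29]);


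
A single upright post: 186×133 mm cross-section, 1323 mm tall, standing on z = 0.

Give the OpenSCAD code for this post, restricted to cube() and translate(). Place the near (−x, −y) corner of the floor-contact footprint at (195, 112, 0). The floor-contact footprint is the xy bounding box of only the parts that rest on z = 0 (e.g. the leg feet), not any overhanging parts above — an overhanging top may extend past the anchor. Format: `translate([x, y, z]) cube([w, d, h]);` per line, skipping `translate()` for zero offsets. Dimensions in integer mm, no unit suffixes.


translate([195, 112, 0]) cube([186, 133, 1323]);


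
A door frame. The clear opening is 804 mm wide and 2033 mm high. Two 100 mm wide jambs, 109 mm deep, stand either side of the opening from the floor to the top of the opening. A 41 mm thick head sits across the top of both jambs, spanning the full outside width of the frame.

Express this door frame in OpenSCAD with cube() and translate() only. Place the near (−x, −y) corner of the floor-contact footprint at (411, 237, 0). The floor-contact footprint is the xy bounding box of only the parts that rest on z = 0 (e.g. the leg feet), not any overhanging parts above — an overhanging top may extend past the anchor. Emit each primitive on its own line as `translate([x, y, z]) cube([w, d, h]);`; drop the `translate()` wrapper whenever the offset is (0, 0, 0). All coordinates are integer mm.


translate([411, 237, 0]) cube([100, 109, 2033]);
translate([1315, 237, 0]) cube([100, 109, 2033]);
translate([411, 237, 2033]) cube([1004, 109, 41]);


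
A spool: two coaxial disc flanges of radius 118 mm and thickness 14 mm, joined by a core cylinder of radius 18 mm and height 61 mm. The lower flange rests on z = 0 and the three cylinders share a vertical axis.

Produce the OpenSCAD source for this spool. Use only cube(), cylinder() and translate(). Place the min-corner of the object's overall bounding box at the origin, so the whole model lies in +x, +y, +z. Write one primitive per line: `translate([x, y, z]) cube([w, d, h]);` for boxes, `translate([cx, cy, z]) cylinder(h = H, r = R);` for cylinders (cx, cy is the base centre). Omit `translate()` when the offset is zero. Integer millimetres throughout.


translate([118, 118, 0]) cylinder(h = 14, r = 118);
translate([118, 118, 14]) cylinder(h = 61, r = 18);
translate([118, 118, 75]) cylinder(h = 14, r = 118);


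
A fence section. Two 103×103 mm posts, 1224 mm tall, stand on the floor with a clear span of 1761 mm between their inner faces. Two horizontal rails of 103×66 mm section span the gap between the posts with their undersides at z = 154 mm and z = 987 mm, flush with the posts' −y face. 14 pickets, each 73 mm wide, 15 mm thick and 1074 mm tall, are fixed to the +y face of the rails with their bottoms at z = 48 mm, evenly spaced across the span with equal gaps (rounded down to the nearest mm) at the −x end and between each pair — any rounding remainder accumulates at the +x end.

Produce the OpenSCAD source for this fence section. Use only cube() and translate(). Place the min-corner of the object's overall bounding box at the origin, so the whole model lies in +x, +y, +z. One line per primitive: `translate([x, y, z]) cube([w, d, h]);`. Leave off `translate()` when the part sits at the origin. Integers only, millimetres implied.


cube([103, 103, 1224]);
translate([1864, 0, 0]) cube([103, 103, 1224]);
translate([103, 0, 154]) cube([1761, 103, 66]);
translate([103, 0, 987]) cube([1761, 103, 66]);
translate([152, 103, 48]) cube([73, 15, 1074]);
translate([274, 103, 48]) cube([73, 15, 1074]);
translate([396, 103, 48]) cube([73, 15, 1074]);
translate([518, 103, 48]) cube([73, 15, 1074]);
translate([640, 103, 48]) cube([73, 15, 1074]);
translate([762, 103, 48]) cube([73, 15, 1074]);
translate([884, 103, 48]) cube([73, 15, 1074]);
translate([1006, 103, 48]) cube([73, 15, 1074]);
translate([1128, 103, 48]) cube([73, 15, 1074]);
translate([1250, 103, 48]) cube([73, 15, 1074]);
translate([1372, 103, 48]) cube([73, 15, 1074]);
translate([1494, 103, 48]) cube([73, 15, 1074]);
translate([1616, 103, 48]) cube([73, 15, 1074]);
translate([1738, 103, 48]) cube([73, 15, 1074]);


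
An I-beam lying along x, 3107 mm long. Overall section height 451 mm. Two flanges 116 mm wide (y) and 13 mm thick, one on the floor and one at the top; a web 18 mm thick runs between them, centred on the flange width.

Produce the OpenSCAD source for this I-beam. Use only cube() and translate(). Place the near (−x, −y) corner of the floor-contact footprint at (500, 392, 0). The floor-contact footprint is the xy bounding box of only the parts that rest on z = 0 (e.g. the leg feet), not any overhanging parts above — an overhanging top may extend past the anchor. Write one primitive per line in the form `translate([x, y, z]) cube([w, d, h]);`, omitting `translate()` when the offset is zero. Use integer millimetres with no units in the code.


translate([500, 392, 0]) cube([3107, 116, 13]);
translate([500, 441, 13]) cube([3107, 18, 425]);
translate([500, 392, 438]) cube([3107, 116, 13]);
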